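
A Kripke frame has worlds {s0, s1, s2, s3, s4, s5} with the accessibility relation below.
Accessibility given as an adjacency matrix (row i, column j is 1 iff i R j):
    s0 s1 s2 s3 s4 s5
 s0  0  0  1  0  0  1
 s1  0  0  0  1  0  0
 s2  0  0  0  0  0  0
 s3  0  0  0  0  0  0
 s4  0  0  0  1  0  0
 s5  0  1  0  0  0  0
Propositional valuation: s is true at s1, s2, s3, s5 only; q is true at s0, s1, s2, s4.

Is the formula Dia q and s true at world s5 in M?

Yes

At s5: Dia q is true, s is true, so Dia q and s is true.
  At s5: Dia q requires q at some successor in {s1}.
    q holds at s1, so Dia q is true at s5.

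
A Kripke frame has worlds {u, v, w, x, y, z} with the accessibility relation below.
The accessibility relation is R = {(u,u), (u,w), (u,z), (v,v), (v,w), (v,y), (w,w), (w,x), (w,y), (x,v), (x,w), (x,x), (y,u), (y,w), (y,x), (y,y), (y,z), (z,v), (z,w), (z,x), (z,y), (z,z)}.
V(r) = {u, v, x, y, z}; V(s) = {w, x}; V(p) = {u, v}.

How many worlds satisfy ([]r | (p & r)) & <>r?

Let φ = ([]r | (p & r)) & <>r. Evaluate φ at each world:
  u (successors {u, w, z}): φ is true.
  v (successors {v, w, y}): φ is true.
  w (successors {w, x, y}): φ is false.
  x (successors {v, w, x}): φ is false.
  y (successors {u, w, x, y, z}): φ is false.
  z (successors {v, w, x, y, z}): φ is false.
For instance, at w:
  At w: []r | (p & r) is false, <>r is true, so ([]r | (p & r)) & <>r is false.
    At w: []r is false, p & r is false, so []r | (p & r) is false.
      At w: []r requires r at every successor {w, x, y}.
        r fails at w, so []r is false at w.
    At w: <>r requires r at some successor in {w, x, y}.
      r holds at x, so <>r is true at w.
Satisfying worlds: {u, v}

2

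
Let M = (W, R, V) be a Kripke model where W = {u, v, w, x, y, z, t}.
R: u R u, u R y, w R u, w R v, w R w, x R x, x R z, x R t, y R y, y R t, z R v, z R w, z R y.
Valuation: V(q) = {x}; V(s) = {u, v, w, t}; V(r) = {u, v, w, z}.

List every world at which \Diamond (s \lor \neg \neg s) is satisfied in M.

u, w, x, y, z

Let φ = \Diamond (s \lor \neg \neg s). Evaluate φ at each world:
  u (successors {u, y}): φ is true.
  v (successors ∅): φ is false.
  w (successors {u, v, w}): φ is true.
  x (successors {x, z, t}): φ is true.
  y (successors {y, t}): φ is true.
  z (successors {v, w, y}): φ is true.
  t (successors ∅): φ is false.
For instance, at y:
  At y: \Diamond (s \lor \neg \neg s) requires s \lor \neg \neg s at some successor in {y, t}.
    s \lor \neg \neg s holds at t, so \Diamond (s \lor \neg \neg s) is true at y.
Satisfying worlds: {u, w, x, y, z}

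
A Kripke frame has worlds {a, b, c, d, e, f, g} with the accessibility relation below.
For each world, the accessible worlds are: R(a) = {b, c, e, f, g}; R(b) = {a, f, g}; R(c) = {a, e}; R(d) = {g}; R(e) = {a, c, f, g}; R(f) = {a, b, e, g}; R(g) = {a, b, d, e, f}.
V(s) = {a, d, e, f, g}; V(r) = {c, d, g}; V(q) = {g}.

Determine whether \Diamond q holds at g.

Recall that \Diamond ψ holds at a world iff ψ holds at some accessible world.
At g: \Diamond q requires q at some successor in {a, b, d, e, f}.
  At a: q is false.
  At b: q is false.
  At d: q is false.
  At e: q is false.
  At f: q is false.
So \Diamond q is false at g.

No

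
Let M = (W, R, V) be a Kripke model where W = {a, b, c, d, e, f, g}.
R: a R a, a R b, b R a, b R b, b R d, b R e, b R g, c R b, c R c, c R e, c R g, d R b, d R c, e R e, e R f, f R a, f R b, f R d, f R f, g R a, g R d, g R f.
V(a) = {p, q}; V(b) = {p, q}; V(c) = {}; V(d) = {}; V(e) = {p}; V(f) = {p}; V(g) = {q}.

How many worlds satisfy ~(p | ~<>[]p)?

2

Let φ = ~(p | ~<>[]p). Evaluate φ at each world:
  a (successors {a, b}): φ is false.
  b (successors {a, b, d, e, g}): φ is false.
  c (successors {b, c, e, g}): φ is true.
  d (successors {b, c}): φ is false.
  e (successors {e, f}): φ is false.
  f (successors {a, b, d, f}): φ is false.
  g (successors {a, d, f}): φ is true.
For instance, at g:
  At g: p | ~<>[]p is false, so ~(p | ~<>[]p) is true.
    At g: p is false, ~<>[]p is false, so p | ~<>[]p is false.
      At g: <>[]p is true, so ~<>[]p is false.
Satisfying worlds: {c, g}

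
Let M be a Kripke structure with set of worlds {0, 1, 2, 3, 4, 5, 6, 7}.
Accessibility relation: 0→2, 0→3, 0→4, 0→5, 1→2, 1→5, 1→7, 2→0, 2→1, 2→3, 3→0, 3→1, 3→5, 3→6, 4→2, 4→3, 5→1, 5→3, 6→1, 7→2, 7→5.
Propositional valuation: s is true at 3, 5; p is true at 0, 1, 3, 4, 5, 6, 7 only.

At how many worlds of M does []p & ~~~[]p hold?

Recall that []ψ holds at a world iff ψ holds at every accessible world, and <>ψ holds iff ψ holds at some accessible world.
Let φ = []p & ~~~[]p. Evaluate φ at each world:
  0 (successors {2, 3, 4, 5}): φ is false.
  1 (successors {2, 5, 7}): φ is false.
  2 (successors {0, 1, 3}): φ is false.
  3 (successors {0, 1, 5, 6}): φ is false.
  4 (successors {2, 3}): φ is false.
  5 (successors {1, 3}): φ is false.
  6 (successors {1}): φ is false.
  7 (successors {2, 5}): φ is false.
For instance, at 4:
  At 4: []p is false, ~~~[]p is true, so []p & ~~~[]p is false.
    At 4: []p requires p at every successor {2, 3}.
      p fails at 2, so []p is false at 4.
    At 4: ~~[]p is false, so ~~~[]p is true.
      At 4: ~[]p is true, so ~~[]p is false.
Satisfying worlds: none.

0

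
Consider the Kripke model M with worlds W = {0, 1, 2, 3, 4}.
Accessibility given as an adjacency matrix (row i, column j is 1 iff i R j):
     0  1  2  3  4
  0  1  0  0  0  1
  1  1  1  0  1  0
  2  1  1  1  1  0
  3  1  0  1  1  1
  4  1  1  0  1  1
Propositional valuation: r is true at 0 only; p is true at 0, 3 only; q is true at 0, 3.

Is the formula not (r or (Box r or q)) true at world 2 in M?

At 2: r or (Box r or q) is false, so not (r or (Box r or q)) is true.
  At 2: r is false, Box r or q is false, so r or (Box r or q) is false.
    At 2: Box r is false, q is false, so Box r or q is false.
      At 2: Box r requires r at every successor {0, 1, 2, 3}.
        r fails at 1, so Box r is false at 2.

Yes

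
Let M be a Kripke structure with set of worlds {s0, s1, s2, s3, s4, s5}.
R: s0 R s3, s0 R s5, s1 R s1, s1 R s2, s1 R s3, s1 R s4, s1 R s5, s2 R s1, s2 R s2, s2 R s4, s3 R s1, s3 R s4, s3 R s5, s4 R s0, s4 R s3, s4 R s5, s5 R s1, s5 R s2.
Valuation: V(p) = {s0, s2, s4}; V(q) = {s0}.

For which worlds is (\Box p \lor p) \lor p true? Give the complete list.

Let φ = (\Box p \lor p) \lor p. Evaluate φ at each world:
  s0 (successors {s3, s5}): φ is true.
  s1 (successors {s1, s2, s3, s4, s5}): φ is false.
  s2 (successors {s1, s2, s4}): φ is true.
  s3 (successors {s1, s4, s5}): φ is false.
  s4 (successors {s0, s3, s5}): φ is true.
  s5 (successors {s1, s2}): φ is false.
For instance, at s0:
  At s0: \Box p \lor p is true, p is true, so (\Box p \lor p) \lor p is true.
    At s0: \Box p is false, p is true, so \Box p \lor p is true.
      At s0: \Box p requires p at every successor {s3, s5}.
        p fails at s3, so \Box p is false at s0.
Satisfying worlds: {s0, s2, s4}

s0, s2, s4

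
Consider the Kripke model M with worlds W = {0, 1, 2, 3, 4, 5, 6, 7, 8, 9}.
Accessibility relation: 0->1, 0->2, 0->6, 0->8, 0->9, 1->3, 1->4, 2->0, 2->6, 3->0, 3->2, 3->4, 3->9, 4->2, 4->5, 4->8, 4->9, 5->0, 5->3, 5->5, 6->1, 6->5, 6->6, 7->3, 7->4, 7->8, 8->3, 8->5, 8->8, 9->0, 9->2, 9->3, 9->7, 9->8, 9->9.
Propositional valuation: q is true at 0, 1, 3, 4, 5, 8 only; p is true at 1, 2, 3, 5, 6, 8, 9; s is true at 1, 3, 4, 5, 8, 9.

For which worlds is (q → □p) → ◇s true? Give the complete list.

0, 1, 3, 4, 5, 6, 7, 8, 9

Let φ = (q → □p) → ◇s. Evaluate φ at each world:
  0 (successors {1, 2, 6, 8, 9}): φ is true.
  1 (successors {3, 4}): φ is true.
  2 (successors {0, 6}): φ is false.
  3 (successors {0, 2, 4, 9}): φ is true.
  4 (successors {2, 5, 8, 9}): φ is true.
  5 (successors {0, 3, 5}): φ is true.
  6 (successors {1, 5, 6}): φ is true.
  7 (successors {3, 4, 8}): φ is true.
  8 (successors {3, 5, 8}): φ is true.
  9 (successors {0, 2, 3, 7, 8, 9}): φ is true.
For instance, at 2:
  At 2: q → □p is true, ◇s is false, so (q → □p) → ◇s is false.
    At 2: q is false, □p is false, so q → □p is true.
      At 2: □p requires p at every successor {0, 6}.
        p fails at 0, so □p is false at 2.
    At 2: ◇s requires s at some successor in {0, 6}.
      At 0: s is false.
      At 6: s is false.
    So ◇s is false at 2.
Satisfying worlds: {0, 1, 3, 4, 5, 6, 7, 8, 9}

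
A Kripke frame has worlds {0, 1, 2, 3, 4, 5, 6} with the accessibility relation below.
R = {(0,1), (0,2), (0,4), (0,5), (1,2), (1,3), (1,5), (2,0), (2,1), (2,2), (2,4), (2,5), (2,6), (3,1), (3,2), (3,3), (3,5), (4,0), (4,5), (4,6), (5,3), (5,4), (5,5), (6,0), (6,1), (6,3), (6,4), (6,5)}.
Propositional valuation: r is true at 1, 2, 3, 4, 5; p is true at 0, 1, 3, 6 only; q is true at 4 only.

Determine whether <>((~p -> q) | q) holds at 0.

Yes

Recall that <>ψ holds at a world iff ψ holds at some accessible world.
At 0: <>((~p -> q) | q) requires (~p -> q) | q at some successor in {1, 2, 4, 5}.
  (~p -> q) | q holds at 1, so <>((~p -> q) | q) is true at 0.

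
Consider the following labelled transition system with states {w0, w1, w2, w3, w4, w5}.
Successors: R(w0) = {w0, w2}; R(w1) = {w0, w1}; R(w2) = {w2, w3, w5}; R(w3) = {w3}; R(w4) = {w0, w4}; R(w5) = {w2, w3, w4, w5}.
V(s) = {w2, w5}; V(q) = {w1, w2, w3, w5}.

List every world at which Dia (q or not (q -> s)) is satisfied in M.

w0, w1, w2, w3, w5

Let φ = Dia (q or not (q -> s)). Evaluate φ at each world:
  w0 (successors {w0, w2}): φ is true.
  w1 (successors {w0, w1}): φ is true.
  w2 (successors {w2, w3, w5}): φ is true.
  w3 (successors {w3}): φ is true.
  w4 (successors {w0, w4}): φ is false.
  w5 (successors {w2, w3, w4, w5}): φ is true.
For instance, at w2:
  At w2: Dia (q or not (q -> s)) requires q or not (q -> s) at some successor in {w2, w3, w5}.
    q or not (q -> s) holds at w2, so Dia (q or not (q -> s)) is true at w2.
Satisfying worlds: {w0, w1, w2, w3, w5}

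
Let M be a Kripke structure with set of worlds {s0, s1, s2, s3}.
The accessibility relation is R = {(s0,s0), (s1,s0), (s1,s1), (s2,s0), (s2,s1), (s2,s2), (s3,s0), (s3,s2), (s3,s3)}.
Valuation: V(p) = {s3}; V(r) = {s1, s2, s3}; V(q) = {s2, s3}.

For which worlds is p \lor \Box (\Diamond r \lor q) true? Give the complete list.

s3

Let φ = p \lor \Box (\Diamond r \lor q). Evaluate φ at each world:
  s0 (successors {s0}): φ is false.
  s1 (successors {s0, s1}): φ is false.
  s2 (successors {s0, s1, s2}): φ is false.
  s3 (successors {s0, s2, s3}): φ is true.
For instance, at s0:
  At s0: p is false, \Box (\Diamond r \lor q) is false, so p \lor \Box (\Diamond r \lor q) is false.
    At s0: \Box (\Diamond r \lor q) requires \Diamond r \lor q at every successor {s0}.
      \Diamond r \lor q fails at s0, so \Box (\Diamond r \lor q) is false at s0.
Satisfying worlds: {s3}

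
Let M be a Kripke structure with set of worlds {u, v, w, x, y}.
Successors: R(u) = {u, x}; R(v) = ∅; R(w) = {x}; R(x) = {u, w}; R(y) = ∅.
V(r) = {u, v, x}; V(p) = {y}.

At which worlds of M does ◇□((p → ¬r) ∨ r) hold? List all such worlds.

Let φ = ◇□((p → ¬r) ∨ r). Evaluate φ at each world:
  u (successors {u, x}): φ is true.
  v (successors ∅): φ is false.
  w (successors {x}): φ is true.
  x (successors {u, w}): φ is true.
  y (successors ∅): φ is false.
For instance, at w:
  At w: ◇□((p → ¬r) ∨ r) requires □((p → ¬r) ∨ r) at some successor in {x}.
    □((p → ¬r) ∨ r) holds at x, so ◇□((p → ¬r) ∨ r) is true at w.
      At x: □((p → ¬r) ∨ r) requires (p → ¬r) ∨ r at every successor {u, w}.
        At u: (p → ¬r) ∨ r is true.
        At w: (p → ¬r) ∨ r is true.
      So □((p → ¬r) ∨ r) is true at x.
Satisfying worlds: {u, w, x}

u, w, x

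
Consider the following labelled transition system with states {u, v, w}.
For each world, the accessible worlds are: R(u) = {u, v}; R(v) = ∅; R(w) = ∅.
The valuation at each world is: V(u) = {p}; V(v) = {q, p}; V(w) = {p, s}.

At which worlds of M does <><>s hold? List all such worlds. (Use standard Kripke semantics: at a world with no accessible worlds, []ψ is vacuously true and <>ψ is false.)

Recall that <>ψ holds at a world iff ψ holds at some accessible world.
Let φ = <><>s. Evaluate φ at each world:
  u (successors {u, v}): φ is false.
  v (successors ∅): φ is false.
  w (successors ∅): φ is false.
For instance, at u:
  At u: <><>s requires <>s at some successor in {u, v}.
    At u: <>s is false.
    At v: <>s is false.
  So <><>s is false at u.
Satisfying worlds: none.

none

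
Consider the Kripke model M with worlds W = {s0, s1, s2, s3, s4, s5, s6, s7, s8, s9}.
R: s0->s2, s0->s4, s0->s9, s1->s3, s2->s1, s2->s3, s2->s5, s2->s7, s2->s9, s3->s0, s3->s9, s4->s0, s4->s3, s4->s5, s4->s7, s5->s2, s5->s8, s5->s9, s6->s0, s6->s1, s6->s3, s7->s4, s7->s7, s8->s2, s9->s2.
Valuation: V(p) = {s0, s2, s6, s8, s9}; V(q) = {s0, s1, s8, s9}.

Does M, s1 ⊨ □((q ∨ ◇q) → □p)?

Yes

At s1: □((q ∨ ◇q) → □p) requires (q ∨ ◇q) → □p at every successor {s3}.
    At s3: q ∨ ◇q is true, □p is true, so (q ∨ ◇q) → □p is true.
      At s3: q is false, ◇q is true, so q ∨ ◇q is true.
      At s3: □p requires p at every successor {s0, s9}.
        At s0: p is true.
        At s9: p is true.
      So □p is true at s3.
So □((q ∨ ◇q) → □p) is true at s1.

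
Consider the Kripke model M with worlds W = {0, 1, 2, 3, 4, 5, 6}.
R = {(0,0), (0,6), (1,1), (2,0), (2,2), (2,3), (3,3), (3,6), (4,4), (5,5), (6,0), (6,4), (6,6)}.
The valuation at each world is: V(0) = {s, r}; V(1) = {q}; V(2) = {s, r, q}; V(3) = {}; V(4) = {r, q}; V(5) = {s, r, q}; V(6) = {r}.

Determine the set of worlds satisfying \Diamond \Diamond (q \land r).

0, 2, 3, 4, 5, 6

Recall that \Diamond ψ holds at a world iff ψ holds at some accessible world.
Let φ = \Diamond \Diamond (q \land r). Evaluate φ at each world:
  0 (successors {0, 6}): φ is true.
  1 (successors {1}): φ is false.
  2 (successors {0, 2, 3}): φ is true.
  3 (successors {3, 6}): φ is true.
  4 (successors {4}): φ is true.
  5 (successors {5}): φ is true.
  6 (successors {0, 4, 6}): φ is true.
For instance, at 2:
  At 2: \Diamond \Diamond (q \land r) requires \Diamond (q \land r) at some successor in {0, 2, 3}.
    \Diamond (q \land r) holds at 2, so \Diamond \Diamond (q \land r) is true at 2.
      At 2: \Diamond (q \land r) requires q \land r at some successor in {0, 2, 3}.
        q \land r holds at 2, so \Diamond (q \land r) is true at 2.
Satisfying worlds: {0, 2, 3, 4, 5, 6}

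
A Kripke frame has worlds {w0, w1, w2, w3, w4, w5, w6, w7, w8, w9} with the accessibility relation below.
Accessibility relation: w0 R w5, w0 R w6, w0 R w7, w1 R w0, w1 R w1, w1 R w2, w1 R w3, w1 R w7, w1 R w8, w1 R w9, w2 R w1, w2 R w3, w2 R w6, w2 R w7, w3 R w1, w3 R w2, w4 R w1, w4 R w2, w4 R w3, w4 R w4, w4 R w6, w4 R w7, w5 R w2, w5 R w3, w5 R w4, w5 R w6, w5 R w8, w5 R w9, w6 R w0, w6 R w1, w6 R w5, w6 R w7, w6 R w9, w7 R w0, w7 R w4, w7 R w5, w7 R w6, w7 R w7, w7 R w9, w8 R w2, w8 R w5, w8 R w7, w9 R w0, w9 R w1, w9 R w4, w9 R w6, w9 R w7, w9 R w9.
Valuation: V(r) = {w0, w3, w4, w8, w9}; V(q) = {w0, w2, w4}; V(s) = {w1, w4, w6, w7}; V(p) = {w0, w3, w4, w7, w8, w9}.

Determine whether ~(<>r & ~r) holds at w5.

Recall that <>ψ holds at a world iff ψ holds at some accessible world.
At w5: <>r & ~r is true, so ~(<>r & ~r) is false.
  At w5: <>r is true, ~r is true, so <>r & ~r is true.
    At w5: <>r requires r at some successor in {w2, w3, w4, w6, w8, w9}.
      r holds at w3, so <>r is true at w5.

No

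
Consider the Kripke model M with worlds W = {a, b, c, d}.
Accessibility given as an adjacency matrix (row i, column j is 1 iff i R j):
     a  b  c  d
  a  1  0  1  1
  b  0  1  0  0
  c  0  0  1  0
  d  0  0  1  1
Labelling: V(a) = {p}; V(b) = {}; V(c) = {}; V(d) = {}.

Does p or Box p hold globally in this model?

Let φ = p or Box p. Evaluate φ at each world:
  a (successors {a, c, d}): φ is true.
  b (successors {b}): φ is false.
  c (successors {c}): φ is false.
  d (successors {c, d}): φ is false.
Detail at b (counterexample):
  At b: p is false, Box p is false, so p or Box p is false.
    At b: Box p requires p at every successor {b}.
      p fails at b, so Box p is false at b.

No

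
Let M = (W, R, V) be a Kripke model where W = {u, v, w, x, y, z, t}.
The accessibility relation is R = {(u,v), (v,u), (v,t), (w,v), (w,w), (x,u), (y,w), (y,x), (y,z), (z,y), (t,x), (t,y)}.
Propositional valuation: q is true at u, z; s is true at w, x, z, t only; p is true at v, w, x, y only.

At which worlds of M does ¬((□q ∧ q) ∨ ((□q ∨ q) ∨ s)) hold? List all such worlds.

Let φ = ¬((□q ∧ q) ∨ ((□q ∨ q) ∨ s)). Evaluate φ at each world:
  u (successors {v}): φ is false.
  v (successors {u, t}): φ is true.
  w (successors {v, w}): φ is false.
  x (successors {u}): φ is false.
  y (successors {w, x, z}): φ is true.
  z (successors {y}): φ is false.
  t (successors {x, y}): φ is false.
For instance, at y:
  At y: (□q ∧ q) ∨ ((□q ∨ q) ∨ s) is false, so ¬((□q ∧ q) ∨ ((□q ∨ q) ∨ s)) is true.
    At y: □q ∧ q is false, (□q ∨ q) ∨ s is false, so (□q ∧ q) ∨ ((□q ∨ q) ∨ s) is false.
      At y: □q is false, q is false, so □q ∧ q is false.
      At y: □q ∨ q is false, s is false, so (□q ∨ q) ∨ s is false.
Satisfying worlds: {v, y}

v, y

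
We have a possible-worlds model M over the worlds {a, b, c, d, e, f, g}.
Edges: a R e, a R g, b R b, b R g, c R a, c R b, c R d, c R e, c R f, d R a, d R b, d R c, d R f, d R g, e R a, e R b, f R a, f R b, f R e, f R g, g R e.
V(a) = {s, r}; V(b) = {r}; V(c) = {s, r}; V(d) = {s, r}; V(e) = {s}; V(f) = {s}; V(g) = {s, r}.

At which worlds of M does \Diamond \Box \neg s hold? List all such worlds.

none

Recall that \Box ψ holds at a world iff ψ holds at every accessible world, and \Diamond ψ holds iff ψ holds at some accessible world.
Let φ = \Diamond \Box \neg s. Evaluate φ at each world:
  a (successors {e, g}): φ is false.
  b (successors {b, g}): φ is false.
  c (successors {a, b, d, e, f}): φ is false.
  d (successors {a, b, c, f, g}): φ is false.
  e (successors {a, b}): φ is false.
  f (successors {a, b, e, g}): φ is false.
  g (successors {e}): φ is false.
For instance, at c:
  At c: \Diamond \Box \neg s requires \Box \neg s at some successor in {a, b, d, e, f}.
    At a: \Box \neg s is false.
    At b: \Box \neg s is false.
    At d: \Box \neg s is false.
    At e: \Box \neg s is false.
    At f: \Box \neg s is false.
  So \Diamond \Box \neg s is false at c.
Satisfying worlds: none.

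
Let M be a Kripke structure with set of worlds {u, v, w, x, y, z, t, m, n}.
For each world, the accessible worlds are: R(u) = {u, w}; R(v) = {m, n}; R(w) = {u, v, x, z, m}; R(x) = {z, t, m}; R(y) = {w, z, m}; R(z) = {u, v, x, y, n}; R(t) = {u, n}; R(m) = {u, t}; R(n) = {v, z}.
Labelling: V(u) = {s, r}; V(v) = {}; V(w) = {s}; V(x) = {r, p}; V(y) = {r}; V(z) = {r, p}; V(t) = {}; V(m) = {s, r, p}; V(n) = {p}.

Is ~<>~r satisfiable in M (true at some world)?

Recall that <>ψ holds at a world iff ψ holds at some accessible world.
Let φ = ~<>~r. Evaluate φ at each world:
  u (successors {u, w}): φ is false.
  v (successors {m, n}): φ is false.
  w (successors {u, v, x, z, m}): φ is false.
  x (successors {z, t, m}): φ is false.
  y (successors {w, z, m}): φ is false.
  z (successors {u, v, x, y, n}): φ is false.
  t (successors {u, n}): φ is false.
  m (successors {u, t}): φ is false.
  n (successors {v, z}): φ is false.
For instance, at w:
  At w: <>~r is true, so ~<>~r is false.
    At w: <>~r requires ~r at some successor in {u, v, x, z, m}.
      ~r holds at v, so <>~r is true at w.

No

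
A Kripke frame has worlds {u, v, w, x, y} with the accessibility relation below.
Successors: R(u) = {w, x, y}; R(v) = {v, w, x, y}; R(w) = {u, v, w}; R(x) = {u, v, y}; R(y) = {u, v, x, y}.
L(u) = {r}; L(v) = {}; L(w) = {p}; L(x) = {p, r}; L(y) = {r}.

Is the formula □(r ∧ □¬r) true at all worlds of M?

Recall that □ψ holds at a world iff ψ holds at every accessible world, and ◇ψ holds iff ψ holds at some accessible world.
Let φ = □(r ∧ □¬r). Evaluate φ at each world:
  u (successors {w, x, y}): φ is false.
  v (successors {v, w, x, y}): φ is false.
  w (successors {u, v, w}): φ is false.
  x (successors {u, v, y}): φ is false.
  y (successors {u, v, x, y}): φ is false.
Detail at u (counterexample):
  At u: □(r ∧ □¬r) requires r ∧ □¬r at every successor {w, x, y}.
    r ∧ □¬r fails at w, so □(r ∧ □¬r) is false at u.
      At w: r is false, □¬r is false, so r ∧ □¬r is false.

No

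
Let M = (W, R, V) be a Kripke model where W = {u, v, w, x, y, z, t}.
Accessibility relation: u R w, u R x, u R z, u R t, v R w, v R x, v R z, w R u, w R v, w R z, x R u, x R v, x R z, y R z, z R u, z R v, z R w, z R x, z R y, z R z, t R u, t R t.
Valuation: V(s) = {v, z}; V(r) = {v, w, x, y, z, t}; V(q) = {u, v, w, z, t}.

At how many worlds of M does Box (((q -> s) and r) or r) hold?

3

Let φ = Box (((q -> s) and r) or r). Evaluate φ at each world:
  u (successors {w, x, z, t}): φ is true.
  v (successors {w, x, z}): φ is true.
  w (successors {u, v, z}): φ is false.
  x (successors {u, v, z}): φ is false.
  y (successors {z}): φ is true.
  z (successors {u, v, w, x, y, z}): φ is false.
  t (successors {u, t}): φ is false.
For instance, at t:
  At t: Box (((q -> s) and r) or r) requires ((q -> s) and r) or r at every successor {u, t}.
    ((q -> s) and r) or r fails at u, so Box (((q -> s) and r) or r) is false at t.
Satisfying worlds: {u, v, y}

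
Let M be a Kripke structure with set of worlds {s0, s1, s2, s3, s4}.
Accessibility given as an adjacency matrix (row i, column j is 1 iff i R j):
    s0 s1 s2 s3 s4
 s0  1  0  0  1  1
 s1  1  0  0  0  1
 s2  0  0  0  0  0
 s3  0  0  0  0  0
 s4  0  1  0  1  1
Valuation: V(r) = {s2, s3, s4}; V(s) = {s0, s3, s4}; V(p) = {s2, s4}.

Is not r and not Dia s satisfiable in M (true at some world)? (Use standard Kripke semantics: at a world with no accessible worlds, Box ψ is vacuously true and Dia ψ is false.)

Recall that Dia ψ holds at a world iff ψ holds at some accessible world.
Let φ = not r and not Dia s. Evaluate φ at each world:
  s0 (successors {s0, s3, s4}): φ is false.
  s1 (successors {s0, s4}): φ is false.
  s2 (successors ∅): φ is false.
  s3 (successors ∅): φ is false.
  s4 (successors {s1, s3, s4}): φ is false.
For instance, at s1:
  At s1: not r is true, not Dia s is false, so not r and not Dia s is false.
    At s1: Dia s is true, so not Dia s is false.
      At s1: Dia s requires s at some successor in {s0, s4}.
        s holds at s0, so Dia s is true at s1.

No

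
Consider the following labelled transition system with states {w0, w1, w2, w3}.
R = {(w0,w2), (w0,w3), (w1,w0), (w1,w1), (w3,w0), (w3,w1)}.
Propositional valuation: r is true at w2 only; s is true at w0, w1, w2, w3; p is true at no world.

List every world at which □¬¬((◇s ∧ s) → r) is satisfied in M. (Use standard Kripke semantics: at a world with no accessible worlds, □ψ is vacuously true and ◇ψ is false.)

w2

Let φ = □¬¬((◇s ∧ s) → r). Evaluate φ at each world:
  w0 (successors {w2, w3}): φ is false.
  w1 (successors {w0, w1}): φ is false.
  w2 (successors ∅): φ is true.
  w3 (successors {w0, w1}): φ is false.
For instance, at w1:
  At w1: □¬¬((◇s ∧ s) → r) requires ¬¬((◇s ∧ s) → r) at every successor {w0, w1}.
    ¬¬((◇s ∧ s) → r) fails at w0, so □¬¬((◇s ∧ s) → r) is false at w1.
      At w0: ¬((◇s ∧ s) → r) is true, so ¬¬((◇s ∧ s) → r) is false.
Satisfying worlds: {w2}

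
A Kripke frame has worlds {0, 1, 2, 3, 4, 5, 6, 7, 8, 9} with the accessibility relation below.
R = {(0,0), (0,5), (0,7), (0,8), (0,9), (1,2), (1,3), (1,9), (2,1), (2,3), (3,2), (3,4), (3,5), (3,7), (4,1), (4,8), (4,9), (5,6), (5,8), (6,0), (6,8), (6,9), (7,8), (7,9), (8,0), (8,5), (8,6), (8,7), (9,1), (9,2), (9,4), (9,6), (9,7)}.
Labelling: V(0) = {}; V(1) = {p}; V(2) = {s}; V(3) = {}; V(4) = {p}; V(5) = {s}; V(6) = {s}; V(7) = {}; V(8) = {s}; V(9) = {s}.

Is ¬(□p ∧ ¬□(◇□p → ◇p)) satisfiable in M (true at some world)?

Yes

Let φ = ¬(□p ∧ ¬□(◇□p → ◇p)). Evaluate φ at each world:
  0 (successors {0, 5, 7, 8, 9}): φ is true.
  1 (successors {2, 3, 9}): φ is true.
  2 (successors {1, 3}): φ is true.
  3 (successors {2, 4, 5, 7}): φ is true.
  4 (successors {1, 8, 9}): φ is true.
  5 (successors {6, 8}): φ is true.
  6 (successors {0, 8, 9}): φ is true.
  7 (successors {8, 9}): φ is true.
  8 (successors {0, 5, 6, 7}): φ is true.
  9 (successors {1, 2, 4, 6, 7}): φ is true.
Detail at 0 (witness):
  At 0: □p ∧ ¬□(◇□p → ◇p) is false, so ¬(□p ∧ ¬□(◇□p → ◇p)) is true.
    At 0: □p is false, ¬□(◇□p → ◇p) is false, so □p ∧ ¬□(◇□p → ◇p) is false.
      At 0: □p requires p at every successor {0, 5, 7, 8, 9}.
        p fails at 0, so □p is false at 0.
      At 0: □(◇□p → ◇p) is true, so ¬□(◇□p → ◇p) is false.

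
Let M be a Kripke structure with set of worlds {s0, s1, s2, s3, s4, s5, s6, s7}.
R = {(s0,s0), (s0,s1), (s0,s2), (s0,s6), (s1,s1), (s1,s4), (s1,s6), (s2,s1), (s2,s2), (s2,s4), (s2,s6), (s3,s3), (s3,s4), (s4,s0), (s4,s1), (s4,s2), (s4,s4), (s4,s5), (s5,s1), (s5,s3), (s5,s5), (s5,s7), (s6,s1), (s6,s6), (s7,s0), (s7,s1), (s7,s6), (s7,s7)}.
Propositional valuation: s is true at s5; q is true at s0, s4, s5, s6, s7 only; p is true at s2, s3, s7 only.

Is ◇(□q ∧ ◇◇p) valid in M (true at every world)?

No

Recall that □ψ holds at a world iff ψ holds at every accessible world, and ◇ψ holds iff ψ holds at some accessible world.
Let φ = ◇(□q ∧ ◇◇p). Evaluate φ at each world:
  s0 (successors {s0, s1, s2, s6}): φ is false.
  s1 (successors {s1, s4, s6}): φ is false.
  s2 (successors {s1, s2, s4, s6}): φ is false.
  s3 (successors {s3, s4}): φ is false.
  s4 (successors {s0, s1, s2, s4, s5}): φ is false.
  s5 (successors {s1, s3, s5, s7}): φ is false.
  s6 (successors {s1, s6}): φ is false.
  s7 (successors {s0, s1, s6, s7}): φ is false.
Detail at s0 (counterexample):
  At s0: ◇(□q ∧ ◇◇p) requires □q ∧ ◇◇p at some successor in {s0, s1, s2, s6}.
    At s0: □q ∧ ◇◇p is false.
    At s1: □q ∧ ◇◇p is false.
    At s2: □q ∧ ◇◇p is false.
    At s6: □q ∧ ◇◇p is false.
  So ◇(□q ∧ ◇◇p) is false at s0.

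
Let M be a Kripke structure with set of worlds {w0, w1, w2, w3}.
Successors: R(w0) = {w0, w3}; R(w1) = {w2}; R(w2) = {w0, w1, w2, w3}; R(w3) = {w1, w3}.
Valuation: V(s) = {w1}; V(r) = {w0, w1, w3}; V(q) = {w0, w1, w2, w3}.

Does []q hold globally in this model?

Yes

Let φ = []q. Evaluate φ at each world:
  w0 (successors {w0, w3}): φ is true.
  w1 (successors {w2}): φ is true.
  w2 (successors {w0, w1, w2, w3}): φ is true.
  w3 (successors {w1, w3}): φ is true.
For instance, at w1:
  At w1: []q requires q at every successor {w2}.
    At w2: q is true.
  So []q is true at w1.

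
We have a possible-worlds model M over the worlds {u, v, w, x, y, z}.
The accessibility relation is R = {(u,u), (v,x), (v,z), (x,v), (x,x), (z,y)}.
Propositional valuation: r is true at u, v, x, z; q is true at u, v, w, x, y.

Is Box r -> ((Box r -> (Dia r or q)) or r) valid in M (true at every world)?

Let φ = Box r -> ((Box r -> (Dia r or q)) or r). Evaluate φ at each world:
  u (successors {u}): φ is true.
  v (successors {x, z}): φ is true.
  w (successors ∅): φ is true.
  x (successors {v, x}): φ is true.
  y (successors ∅): φ is true.
  z (successors {y}): φ is true.
For instance, at x:
  At x: Box r is true, (Box r -> (Dia r or q)) or r is true, so Box r -> ((Box r -> (Dia r or q)) or r) is true.
    At x: Box r requires r at every successor {v, x}.
      At v: r is true.
      At x: r is true.
    So Box r is true at x.
    At x: Box r -> (Dia r or q) is true, r is true, so (Box r -> (Dia r or q)) or r is true.
      At x: Box r is true, Dia r or q is true, so Box r -> (Dia r or q) is true.

Yes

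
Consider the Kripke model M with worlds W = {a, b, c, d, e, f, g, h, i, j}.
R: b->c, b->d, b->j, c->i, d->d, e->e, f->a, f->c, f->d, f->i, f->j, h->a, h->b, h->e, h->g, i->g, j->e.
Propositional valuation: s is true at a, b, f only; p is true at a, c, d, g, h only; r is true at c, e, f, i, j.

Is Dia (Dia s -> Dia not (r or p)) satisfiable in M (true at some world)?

Let φ = Dia (Dia s -> Dia not (r or p)). Evaluate φ at each world:
  a (successors ∅): φ is false.
  b (successors {c, d, j}): φ is true.
  c (successors {i}): φ is true.
  d (successors {d}): φ is true.
  e (successors {e}): φ is true.
  f (successors {a, c, d, i, j}): φ is true.
  g (successors ∅): φ is false.
  h (successors {a, b, e, g}): φ is true.
  i (successors {g}): φ is true.
  j (successors {e}): φ is true.
Detail at b (witness):
  At b: Dia (Dia s -> Dia not (r or p)) requires Dia s -> Dia not (r or p) at some successor in {c, d, j}.
    Dia s -> Dia not (r or p) holds at c, so Dia (Dia s -> Dia not (r or p)) is true at b.
      At c: Dia s is false, Dia not (r or p) is false, so Dia s -> Dia not (r or p) is true.

Yes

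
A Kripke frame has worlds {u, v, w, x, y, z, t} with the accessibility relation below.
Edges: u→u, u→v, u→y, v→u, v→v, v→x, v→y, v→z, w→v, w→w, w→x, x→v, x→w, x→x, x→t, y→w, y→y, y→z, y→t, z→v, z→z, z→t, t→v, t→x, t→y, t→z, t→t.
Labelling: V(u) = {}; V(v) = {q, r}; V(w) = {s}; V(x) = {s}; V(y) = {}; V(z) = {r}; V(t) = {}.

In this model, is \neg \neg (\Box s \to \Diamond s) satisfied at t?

Recall that \Box ψ holds at a world iff ψ holds at every accessible world, and \Diamond ψ holds iff ψ holds at some accessible world.
At t: \neg (\Box s \to \Diamond s) is false, so \neg \neg (\Box s \to \Diamond s) is true.
  At t: \Box s \to \Diamond s is true, so \neg (\Box s \to \Diamond s) is false.
    At t: \Box s is false, \Diamond s is true, so \Box s \to \Diamond s is true.
      At t: \Box s requires s at every successor {v, x, y, z, t}.
        s fails at v, so \Box s is false at t.
      At t: \Diamond s requires s at some successor in {v, x, y, z, t}.
        s holds at x, so \Diamond s is true at t.

Yes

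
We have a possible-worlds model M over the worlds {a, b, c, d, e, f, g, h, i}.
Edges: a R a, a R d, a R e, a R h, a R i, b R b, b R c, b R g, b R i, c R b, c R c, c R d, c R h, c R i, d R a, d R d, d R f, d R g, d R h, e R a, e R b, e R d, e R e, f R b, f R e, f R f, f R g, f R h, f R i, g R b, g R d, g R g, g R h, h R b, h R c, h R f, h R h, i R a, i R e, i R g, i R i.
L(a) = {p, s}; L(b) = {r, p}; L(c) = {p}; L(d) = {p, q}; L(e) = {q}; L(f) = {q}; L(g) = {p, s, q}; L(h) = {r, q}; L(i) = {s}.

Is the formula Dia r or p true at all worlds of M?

Let φ = Dia r or p. Evaluate φ at each world:
  a (successors {a, d, e, h, i}): φ is true.
  b (successors {b, c, g, i}): φ is true.
  c (successors {b, c, d, h, i}): φ is true.
  d (successors {a, d, f, g, h}): φ is true.
  e (successors {a, b, d, e}): φ is true.
  f (successors {b, e, f, g, h, i}): φ is true.
  g (successors {b, d, g, h}): φ is true.
  h (successors {b, c, f, h}): φ is true.
  i (successors {a, e, g, i}): φ is false.
Detail at i (counterexample):
  At i: Dia r is false, p is false, so Dia r or p is false.
    At i: Dia r requires r at some successor in {a, e, g, i}.
      At a: r is false.
      At e: r is false.
      At g: r is false.
      At i: r is false.
    So Dia r is false at i.

No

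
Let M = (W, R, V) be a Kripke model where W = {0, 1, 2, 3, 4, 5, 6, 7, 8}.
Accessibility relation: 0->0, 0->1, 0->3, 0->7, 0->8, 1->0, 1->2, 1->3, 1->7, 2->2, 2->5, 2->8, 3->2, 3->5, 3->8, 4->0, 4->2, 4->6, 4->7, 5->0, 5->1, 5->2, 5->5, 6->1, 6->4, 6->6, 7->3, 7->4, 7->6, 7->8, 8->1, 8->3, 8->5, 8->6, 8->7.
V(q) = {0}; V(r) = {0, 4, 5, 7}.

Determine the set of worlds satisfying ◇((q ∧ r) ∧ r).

0, 1, 4, 5

Recall that ◇ψ holds at a world iff ψ holds at some accessible world.
Let φ = ◇((q ∧ r) ∧ r). Evaluate φ at each world:
  0 (successors {0, 1, 3, 7, 8}): φ is true.
  1 (successors {0, 2, 3, 7}): φ is true.
  2 (successors {2, 5, 8}): φ is false.
  3 (successors {2, 5, 8}): φ is false.
  4 (successors {0, 2, 6, 7}): φ is true.
  5 (successors {0, 1, 2, 5}): φ is true.
  6 (successors {1, 4, 6}): φ is false.
  7 (successors {3, 4, 6, 8}): φ is false.
  8 (successors {1, 3, 5, 6, 7}): φ is false.
For instance, at 8:
  At 8: ◇((q ∧ r) ∧ r) requires (q ∧ r) ∧ r at some successor in {1, 3, 5, 6, 7}.
    At 1: (q ∧ r) ∧ r is false.
    At 3: (q ∧ r) ∧ r is false.
    At 5: (q ∧ r) ∧ r is false.
    At 6: (q ∧ r) ∧ r is false.
    At 7: (q ∧ r) ∧ r is false.
  So ◇((q ∧ r) ∧ r) is false at 8.
Satisfying worlds: {0, 1, 4, 5}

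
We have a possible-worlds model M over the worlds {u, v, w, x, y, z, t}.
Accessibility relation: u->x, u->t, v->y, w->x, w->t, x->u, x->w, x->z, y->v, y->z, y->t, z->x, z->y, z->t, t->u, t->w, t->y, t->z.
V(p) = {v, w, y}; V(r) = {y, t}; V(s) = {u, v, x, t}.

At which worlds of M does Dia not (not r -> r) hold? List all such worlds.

u, w, x, y, z, t

Recall that Dia ψ holds at a world iff ψ holds at some accessible world.
Let φ = Dia not (not r -> r). Evaluate φ at each world:
  u (successors {x, t}): φ is true.
  v (successors {y}): φ is false.
  w (successors {x, t}): φ is true.
  x (successors {u, w, z}): φ is true.
  y (successors {v, z, t}): φ is true.
  z (successors {x, y, t}): φ is true.
  t (successors {u, w, y, z}): φ is true.
For instance, at w:
  At w: Dia not (not r -> r) requires not (not r -> r) at some successor in {x, t}.
    not (not r -> r) holds at x, so Dia not (not r -> r) is true at w.
Satisfying worlds: {u, w, x, y, z, t}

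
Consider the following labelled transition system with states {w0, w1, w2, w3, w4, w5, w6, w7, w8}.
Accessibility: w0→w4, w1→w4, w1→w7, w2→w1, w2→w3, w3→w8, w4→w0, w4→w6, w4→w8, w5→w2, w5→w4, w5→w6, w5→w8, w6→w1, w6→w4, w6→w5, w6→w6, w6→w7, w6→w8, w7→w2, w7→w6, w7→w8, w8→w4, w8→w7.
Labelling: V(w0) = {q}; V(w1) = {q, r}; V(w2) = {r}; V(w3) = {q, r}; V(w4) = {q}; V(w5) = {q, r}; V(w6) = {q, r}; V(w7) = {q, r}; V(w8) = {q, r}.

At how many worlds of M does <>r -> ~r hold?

Recall that <>ψ holds at a world iff ψ holds at some accessible world.
Let φ = <>r -> ~r. Evaluate φ at each world:
  w0 (successors {w4}): φ is true.
  w1 (successors {w4, w7}): φ is false.
  w2 (successors {w1, w3}): φ is false.
  w3 (successors {w8}): φ is false.
  w4 (successors {w0, w6, w8}): φ is true.
  w5 (successors {w2, w4, w6, w8}): φ is false.
  w6 (successors {w1, w4, w5, w6, w7, w8}): φ is false.
  w7 (successors {w2, w6, w8}): φ is false.
  w8 (successors {w4, w7}): φ is false.
For instance, at w5:
  At w5: <>r is true, ~r is false, so <>r -> ~r is false.
    At w5: <>r requires r at some successor in {w2, w4, w6, w8}.
      r holds at w2, so <>r is true at w5.
Satisfying worlds: {w0, w4}

2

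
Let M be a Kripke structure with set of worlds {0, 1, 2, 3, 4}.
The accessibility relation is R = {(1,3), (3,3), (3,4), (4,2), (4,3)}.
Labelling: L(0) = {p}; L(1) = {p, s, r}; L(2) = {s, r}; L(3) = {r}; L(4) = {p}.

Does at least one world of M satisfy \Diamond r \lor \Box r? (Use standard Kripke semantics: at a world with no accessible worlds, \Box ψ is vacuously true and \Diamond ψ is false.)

Let φ = \Diamond r \lor \Box r. Evaluate φ at each world:
  0 (successors ∅): φ is true.
  1 (successors {3}): φ is true.
  2 (successors ∅): φ is true.
  3 (successors {3, 4}): φ is true.
  4 (successors {2, 3}): φ is true.
Detail at 0 (witness):
  At 0: \Diamond r is false, \Box r is true, so \Diamond r \lor \Box r is true.
    At 0: no accessible worlds, so \Diamond r is false.
    At 0: no accessible worlds, so \Box r holds vacuously.

Yes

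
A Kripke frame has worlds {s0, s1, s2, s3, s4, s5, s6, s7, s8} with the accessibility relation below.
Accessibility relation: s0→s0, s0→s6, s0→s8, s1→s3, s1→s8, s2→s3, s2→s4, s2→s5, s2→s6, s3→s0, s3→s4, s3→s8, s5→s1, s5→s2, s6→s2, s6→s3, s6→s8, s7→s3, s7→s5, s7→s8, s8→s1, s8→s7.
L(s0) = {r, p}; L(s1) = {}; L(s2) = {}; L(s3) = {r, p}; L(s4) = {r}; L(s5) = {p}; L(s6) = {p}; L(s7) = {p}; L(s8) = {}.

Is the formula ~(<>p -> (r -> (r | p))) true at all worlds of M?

Let φ = ~(<>p -> (r -> (r | p))). Evaluate φ at each world:
  s0 (successors {s0, s6, s8}): φ is false.
  s1 (successors {s3, s8}): φ is false.
  s2 (successors {s3, s4, s5, s6}): φ is false.
  s3 (successors {s0, s4, s8}): φ is false.
  s4 (successors ∅): φ is false.
  s5 (successors {s1, s2}): φ is false.
  s6 (successors {s2, s3, s8}): φ is false.
  s7 (successors {s3, s5, s8}): φ is false.
  s8 (successors {s1, s7}): φ is false.
Detail at s0 (counterexample):
  At s0: <>p -> (r -> (r | p)) is true, so ~(<>p -> (r -> (r | p))) is false.
    At s0: <>p is true, r -> (r | p) is true, so <>p -> (r -> (r | p)) is true.
      At s0: <>p requires p at some successor in {s0, s6, s8}.
        p holds at s0, so <>p is true at s0.

No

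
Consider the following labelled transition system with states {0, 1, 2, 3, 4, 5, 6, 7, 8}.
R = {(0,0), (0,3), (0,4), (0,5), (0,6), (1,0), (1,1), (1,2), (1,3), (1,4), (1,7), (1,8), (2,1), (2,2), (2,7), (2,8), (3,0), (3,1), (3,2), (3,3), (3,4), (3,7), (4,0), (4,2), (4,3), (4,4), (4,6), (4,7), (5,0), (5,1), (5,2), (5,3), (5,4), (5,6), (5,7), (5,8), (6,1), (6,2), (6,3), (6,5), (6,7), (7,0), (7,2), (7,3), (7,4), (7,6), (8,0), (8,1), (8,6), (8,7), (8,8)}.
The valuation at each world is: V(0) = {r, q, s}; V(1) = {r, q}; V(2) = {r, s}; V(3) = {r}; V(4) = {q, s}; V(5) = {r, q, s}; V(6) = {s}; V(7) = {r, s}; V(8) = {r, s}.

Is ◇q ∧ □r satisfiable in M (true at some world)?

Let φ = ◇q ∧ □r. Evaluate φ at each world:
  0 (successors {0, 3, 4, 5, 6}): φ is false.
  1 (successors {0, 1, 2, 3, 4, 7, 8}): φ is false.
  2 (successors {1, 2, 7, 8}): φ is true.
  3 (successors {0, 1, 2, 3, 4, 7}): φ is false.
  4 (successors {0, 2, 3, 4, 6, 7}): φ is false.
  5 (successors {0, 1, 2, 3, 4, 6, 7, 8}): φ is false.
  6 (successors {1, 2, 3, 5, 7}): φ is true.
  7 (successors {0, 2, 3, 4, 6}): φ is false.
  8 (successors {0, 1, 6, 7, 8}): φ is false.
Detail at 2 (witness):
  At 2: ◇q is true, □r is true, so ◇q ∧ □r is true.
    At 2: ◇q requires q at some successor in {1, 2, 7, 8}.
      q holds at 1, so ◇q is true at 2.
    At 2: □r requires r at every successor {1, 2, 7, 8}.
      At 1: r is true.
      At 2: r is true.
      At 7: r is true.
      At 8: r is true.
    So □r is true at 2.

Yes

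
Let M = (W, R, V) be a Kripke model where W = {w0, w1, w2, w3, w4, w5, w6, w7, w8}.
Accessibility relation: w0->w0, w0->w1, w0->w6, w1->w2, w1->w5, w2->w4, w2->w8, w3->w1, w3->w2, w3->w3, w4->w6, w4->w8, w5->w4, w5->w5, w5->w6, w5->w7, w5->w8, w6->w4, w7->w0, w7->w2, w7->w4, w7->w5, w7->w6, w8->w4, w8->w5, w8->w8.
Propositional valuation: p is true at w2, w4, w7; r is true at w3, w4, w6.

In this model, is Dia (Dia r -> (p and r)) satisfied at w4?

At w4: Dia (Dia r -> (p and r)) requires Dia r -> (p and r) at some successor in {w6, w8}.
  At w6: Dia r -> (p and r) is false.
  At w8: Dia r -> (p and r) is false.
So Dia (Dia r -> (p and r)) is false at w4.

No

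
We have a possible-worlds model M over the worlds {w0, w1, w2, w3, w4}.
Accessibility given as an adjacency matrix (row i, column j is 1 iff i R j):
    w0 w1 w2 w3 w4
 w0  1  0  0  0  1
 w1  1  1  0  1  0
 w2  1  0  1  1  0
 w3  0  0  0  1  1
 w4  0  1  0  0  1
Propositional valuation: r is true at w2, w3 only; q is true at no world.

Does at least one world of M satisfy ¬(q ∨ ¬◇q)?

No

Let φ = ¬(q ∨ ¬◇q). Evaluate φ at each world:
  w0 (successors {w0, w4}): φ is false.
  w1 (successors {w0, w1, w3}): φ is false.
  w2 (successors {w0, w2, w3}): φ is false.
  w3 (successors {w3, w4}): φ is false.
  w4 (successors {w1, w4}): φ is false.
For instance, at w0:
  At w0: q ∨ ¬◇q is true, so ¬(q ∨ ¬◇q) is false.
    At w0: q is false, ¬◇q is true, so q ∨ ¬◇q is true.
      At w0: ◇q is false, so ¬◇q is true.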